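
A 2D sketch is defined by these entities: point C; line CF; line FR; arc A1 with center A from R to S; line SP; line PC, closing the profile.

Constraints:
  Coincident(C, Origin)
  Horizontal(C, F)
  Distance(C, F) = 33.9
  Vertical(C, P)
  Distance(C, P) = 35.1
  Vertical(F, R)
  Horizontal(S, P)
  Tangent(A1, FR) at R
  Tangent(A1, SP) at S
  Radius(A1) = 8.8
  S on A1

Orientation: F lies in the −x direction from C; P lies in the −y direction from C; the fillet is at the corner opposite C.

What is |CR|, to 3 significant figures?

42.9

C is at the origin; C and F share the same y with |CF| = 33.9 and F on the −x side, so F = (-33.9, 0.00). CP is vertical with |CP| = 35.1 and P on the −y side, so P = (0.00, -35.1). The virtual corner opposite C is at (-33.9, -35.1). Tangency of A1 to FR means the radius AR is perpendicular to FR and tangency of A1 to SP means the radius AS is perpendicular to SP, with radius 8.8, so the center A sits 8.8 in from both sides at A = (-25.1, -26.3). That places the tangent points at R = (-33.9, -26.3) on FR and S = (-25.1, -35.1) on SP. Then |CR| = |R − C| = 42.9.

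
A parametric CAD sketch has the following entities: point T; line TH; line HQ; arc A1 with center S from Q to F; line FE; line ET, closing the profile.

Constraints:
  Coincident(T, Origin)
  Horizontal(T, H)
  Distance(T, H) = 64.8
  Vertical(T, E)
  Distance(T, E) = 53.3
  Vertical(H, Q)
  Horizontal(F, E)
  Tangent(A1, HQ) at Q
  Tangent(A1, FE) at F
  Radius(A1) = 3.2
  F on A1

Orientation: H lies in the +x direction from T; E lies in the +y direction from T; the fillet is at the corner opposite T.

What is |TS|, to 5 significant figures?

79.401

T and E share the same x with |TE| = 53.3 and E on the +y side, so E = (0.0000, 53.300). The virtual corner opposite T is at (64.800, 53.300). A1 meets HQ tangentially, so SQ is at right angles to HQ and tangency of A1 to FE means the radius SF is perpendicular to FE, with radius 3.2, so the center S sits 3.2 in from both sides at S = (61.600, 50.100). Then |TS| = |S − T| = 79.401.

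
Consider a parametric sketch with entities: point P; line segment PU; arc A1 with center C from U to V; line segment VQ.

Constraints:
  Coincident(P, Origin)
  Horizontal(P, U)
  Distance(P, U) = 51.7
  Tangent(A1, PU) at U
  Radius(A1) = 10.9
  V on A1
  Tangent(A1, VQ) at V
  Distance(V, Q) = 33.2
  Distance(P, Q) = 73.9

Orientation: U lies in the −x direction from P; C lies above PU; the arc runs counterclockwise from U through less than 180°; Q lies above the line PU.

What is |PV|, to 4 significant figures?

45.22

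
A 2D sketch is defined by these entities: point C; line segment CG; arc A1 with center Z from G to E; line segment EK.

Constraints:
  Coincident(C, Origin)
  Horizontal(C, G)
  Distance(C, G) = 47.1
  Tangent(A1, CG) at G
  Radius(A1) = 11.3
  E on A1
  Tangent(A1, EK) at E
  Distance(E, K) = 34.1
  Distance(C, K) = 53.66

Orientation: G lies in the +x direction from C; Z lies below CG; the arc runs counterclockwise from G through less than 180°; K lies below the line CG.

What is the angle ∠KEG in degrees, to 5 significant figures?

138.86°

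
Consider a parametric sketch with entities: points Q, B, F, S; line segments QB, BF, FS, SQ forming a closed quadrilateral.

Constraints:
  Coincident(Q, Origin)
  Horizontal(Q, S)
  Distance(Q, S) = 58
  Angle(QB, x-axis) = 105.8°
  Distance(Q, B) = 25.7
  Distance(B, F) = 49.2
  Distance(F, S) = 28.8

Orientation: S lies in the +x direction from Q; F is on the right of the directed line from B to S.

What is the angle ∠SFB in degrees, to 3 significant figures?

124°

Checks: |BF| = 49.20 ✓; |FS| = 28.80 ✓.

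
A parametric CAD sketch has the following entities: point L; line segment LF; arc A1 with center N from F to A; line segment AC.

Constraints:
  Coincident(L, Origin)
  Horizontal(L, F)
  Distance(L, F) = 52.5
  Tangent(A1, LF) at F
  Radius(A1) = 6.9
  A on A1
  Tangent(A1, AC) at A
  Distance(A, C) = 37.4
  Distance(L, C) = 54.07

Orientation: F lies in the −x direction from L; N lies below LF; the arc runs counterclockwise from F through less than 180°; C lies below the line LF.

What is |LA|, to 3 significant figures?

59.0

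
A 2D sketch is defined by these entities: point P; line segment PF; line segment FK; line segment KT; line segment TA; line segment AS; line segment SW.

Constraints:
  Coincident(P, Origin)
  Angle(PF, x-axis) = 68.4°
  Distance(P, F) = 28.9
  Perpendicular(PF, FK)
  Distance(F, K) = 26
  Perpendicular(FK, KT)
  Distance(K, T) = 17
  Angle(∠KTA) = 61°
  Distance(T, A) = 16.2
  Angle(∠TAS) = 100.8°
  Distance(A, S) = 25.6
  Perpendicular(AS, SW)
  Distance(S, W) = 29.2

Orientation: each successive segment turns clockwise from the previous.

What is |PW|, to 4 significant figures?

59.03

P is at the origin; PF runs at 68.4° with length 28.9, so F = (10.64, 26.87). PF ⟂ FK, so FK runs at -21.60°; with |FK| = 26.0, K = (34.81, 17.30). The perpendicularity gives KT at right angles to FK, so KT runs at -111.6°; with |KT| = 17.0, T = (28.55, 1.493). ∠KTA = 61.0° gives TA at 129.4° from the x-axis; with |TA| = 16.2, A = (18.27, 14.01). ∠TAS = 100.8° gives AS at 50.20° from the x-axis; with |AS| = 25.6, S = (34.66, 33.68). AS ⟂ SW, so SW runs at -39.80°; with |SW| = 29.2, W = (57.09, 14.99). Then |PW| = |W − P| = 59.03.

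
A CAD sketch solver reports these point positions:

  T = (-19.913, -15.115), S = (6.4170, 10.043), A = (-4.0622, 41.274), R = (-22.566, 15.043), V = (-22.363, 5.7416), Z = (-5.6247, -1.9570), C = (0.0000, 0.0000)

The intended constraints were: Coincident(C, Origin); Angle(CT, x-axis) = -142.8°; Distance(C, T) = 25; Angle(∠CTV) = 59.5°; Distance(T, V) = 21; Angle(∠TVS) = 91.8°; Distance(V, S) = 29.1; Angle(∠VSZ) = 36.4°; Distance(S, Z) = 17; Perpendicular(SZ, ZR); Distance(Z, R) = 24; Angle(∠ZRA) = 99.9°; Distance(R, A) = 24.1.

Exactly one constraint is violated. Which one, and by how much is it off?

Distance(R, A) = 24.1 — off by 8.00.

C = (0.00, 0.00) ✓; CT at -142.8° ✓; |CT| = 25.00 ✓; ∠CTV = 59.50° ✓; |TV| = 21.00 ✓; ∠TVS = 91.80° ✓; |VS| = 29.10 ✓; ∠VSZ = 36.40° ✓; |SZ| = 17.00 ✓; ∠(SZ, ZR) = 90.00° ✓; |ZR| = 24.00 ✓; ∠ZRA = 99.90° ✓; |RA| = 32.10 ✗.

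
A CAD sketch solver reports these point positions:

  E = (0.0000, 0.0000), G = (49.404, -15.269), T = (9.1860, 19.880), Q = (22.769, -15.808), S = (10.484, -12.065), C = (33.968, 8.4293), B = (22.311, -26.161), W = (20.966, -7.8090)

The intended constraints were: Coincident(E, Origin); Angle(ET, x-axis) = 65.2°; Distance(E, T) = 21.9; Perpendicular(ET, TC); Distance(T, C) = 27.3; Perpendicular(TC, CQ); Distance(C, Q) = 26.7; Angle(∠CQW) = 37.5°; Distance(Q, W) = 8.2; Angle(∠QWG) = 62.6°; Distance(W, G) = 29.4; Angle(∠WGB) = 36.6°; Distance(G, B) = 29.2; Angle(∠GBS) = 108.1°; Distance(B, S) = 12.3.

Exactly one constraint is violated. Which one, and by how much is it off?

Distance(B, S) = 12.3 — off by 6.10.

E = (0.00, 0.00) ✓; ET at 65.20° ✓; |ET| = 21.90 ✓; ∠(ET, TC) = 90.00° ✓; |TC| = 27.30 ✓; ∠(TC, CQ) = 90.00° ✓; |CQ| = 26.70 ✓; ∠CQW = 37.50° ✓; |QW| = 8.200 ✓; ∠QWG = 62.60° ✓; |WG| = 29.40 ✓; ∠WGB = 36.60° ✓; |GB| = 29.20 ✓; ∠GBS = 108.1° ✓; |BS| = 18.40 ✗.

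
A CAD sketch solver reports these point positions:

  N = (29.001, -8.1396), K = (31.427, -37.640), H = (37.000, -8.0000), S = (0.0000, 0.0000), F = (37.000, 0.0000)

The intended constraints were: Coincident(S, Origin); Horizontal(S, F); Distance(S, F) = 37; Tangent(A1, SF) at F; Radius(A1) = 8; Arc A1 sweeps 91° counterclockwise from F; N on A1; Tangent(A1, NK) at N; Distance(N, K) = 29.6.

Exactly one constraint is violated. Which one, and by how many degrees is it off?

Tangent(A1, NK) at N — off by 3.70°.

S = (0.00, 0.00) ✓; S.y = 0.00, F.y = 0.00 ✓; |SF| = 37.00 ✓; ∠(HF, FS) = 90.00° ✓; |HF| = 8.000 ✓; bearing(H→N) − bearing(H→F) = 91.00° ✓; |HN| = 8.000 ✓; ∠(HN, NK) = 86.30° ✗; |NK| = 29.60 ✓.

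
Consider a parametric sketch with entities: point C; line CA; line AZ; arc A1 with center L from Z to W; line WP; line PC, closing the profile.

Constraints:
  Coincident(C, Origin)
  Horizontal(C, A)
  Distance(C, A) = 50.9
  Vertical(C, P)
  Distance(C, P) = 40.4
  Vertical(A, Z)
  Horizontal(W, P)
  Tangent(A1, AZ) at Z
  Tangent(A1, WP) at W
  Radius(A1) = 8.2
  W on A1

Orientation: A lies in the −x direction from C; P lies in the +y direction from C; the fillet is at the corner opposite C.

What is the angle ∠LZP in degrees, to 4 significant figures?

9.152°

The virtual corner opposite C is at (-50.90, 40.40). A1 meets AZ tangentially, so LZ is at right angles to AZ and tangency of A1 to WP means the radius LW is perpendicular to WP, with radius 8.2, so the center L sits 8.2 in from both sides at L = (-42.70, 32.20). That places the tangent points at Z = (-50.90, 32.20) on AZ and W = (-42.70, 40.40) on WP. Then cos ∠LZP = ZL·ZP / (|ZL||ZP|), giving 9.152°.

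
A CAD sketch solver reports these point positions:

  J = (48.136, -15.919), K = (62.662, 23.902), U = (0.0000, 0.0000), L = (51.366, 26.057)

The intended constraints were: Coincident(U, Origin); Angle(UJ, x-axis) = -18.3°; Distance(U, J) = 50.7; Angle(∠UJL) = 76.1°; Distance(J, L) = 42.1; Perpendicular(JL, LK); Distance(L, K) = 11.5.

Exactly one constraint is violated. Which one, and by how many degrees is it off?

Perpendicular(JL, LK) — off by 6.40°.

U = (0.00, 0.00) ✓; UJ at -18.30° ✓; |UJ| = 50.70 ✓; ∠UJL = 76.10° ✓; |JL| = 42.10 ✓; ∠(JL, LK) = 96.40° ✗; |LK| = 11.50 ✓.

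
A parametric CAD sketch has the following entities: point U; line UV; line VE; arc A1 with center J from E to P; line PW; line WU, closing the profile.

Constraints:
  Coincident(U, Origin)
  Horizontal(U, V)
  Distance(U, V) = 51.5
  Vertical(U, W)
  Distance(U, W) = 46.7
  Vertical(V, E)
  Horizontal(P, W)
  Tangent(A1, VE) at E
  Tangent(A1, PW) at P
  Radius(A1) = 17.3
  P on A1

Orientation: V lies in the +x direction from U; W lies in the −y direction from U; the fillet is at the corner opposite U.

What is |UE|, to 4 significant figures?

59.30

The virtual corner opposite U is at (51.50, -46.70). Since A1 is tangent to VE there, JE ⟂ VE and since A1 is tangent to PW there, JP ⟂ PW, with radius 17.3, so the center J sits 17.3 in from both sides at J = (34.20, -29.40). That places the tangent points at E = (51.50, -29.40) on VE and P = (34.20, -46.70) on PW. Then |UE| = |E − U| = 59.30.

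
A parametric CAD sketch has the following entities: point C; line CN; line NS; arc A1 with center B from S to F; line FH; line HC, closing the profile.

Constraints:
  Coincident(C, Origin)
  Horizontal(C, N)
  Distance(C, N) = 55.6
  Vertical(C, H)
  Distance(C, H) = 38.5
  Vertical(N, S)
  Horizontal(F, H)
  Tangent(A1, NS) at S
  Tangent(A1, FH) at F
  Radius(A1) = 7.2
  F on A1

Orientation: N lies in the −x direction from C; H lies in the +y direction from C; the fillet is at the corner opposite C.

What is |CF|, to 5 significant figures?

61.845

C is at the origin; C and N share the same y with |CN| = 55.6 and N on the −x side, so N = (-55.600, 0.0000). C and H share the same x with |CH| = 38.5 and H on the +y side, so H = (0.0000, 38.500). The virtual corner opposite C is at (-55.600, 38.500). Tangency of A1 to NS means the radius BS is perpendicular to NS and the tangent condition forces BF to be normal to FH, with radius 7.2, so the center B sits 7.2 in from both sides at B = (-48.400, 31.300). That places the tangent points at S = (-55.600, 31.300) on NS and F = (-48.400, 38.500) on FH. Then |CF| = |F − C| = 61.845.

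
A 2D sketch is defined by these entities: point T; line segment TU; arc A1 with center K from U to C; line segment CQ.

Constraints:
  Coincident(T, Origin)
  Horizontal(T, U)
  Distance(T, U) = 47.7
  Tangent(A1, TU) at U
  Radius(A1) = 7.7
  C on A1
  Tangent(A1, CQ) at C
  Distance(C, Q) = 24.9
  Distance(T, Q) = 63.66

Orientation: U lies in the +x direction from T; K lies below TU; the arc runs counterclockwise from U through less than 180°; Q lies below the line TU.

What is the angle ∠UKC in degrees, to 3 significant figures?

122°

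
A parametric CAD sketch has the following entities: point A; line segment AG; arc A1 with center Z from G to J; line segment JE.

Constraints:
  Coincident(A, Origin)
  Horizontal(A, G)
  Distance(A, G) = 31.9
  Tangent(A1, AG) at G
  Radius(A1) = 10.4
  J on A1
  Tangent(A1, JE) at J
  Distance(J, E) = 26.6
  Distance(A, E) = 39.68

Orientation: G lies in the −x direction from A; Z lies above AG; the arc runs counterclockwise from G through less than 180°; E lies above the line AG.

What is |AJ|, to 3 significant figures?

23.4

A is at the origin; A and G share the same y with |AG| = 31.9 and G on the −x side, so G = (-31.9, 0.00). Tangency of A1 to AG means the radius ZG is perpendicular to AG, so Z = G + (0, 10.4) = (-31.9, 10.4). Since ZJ ⟂ JE (tangency), |ZE| = √(10.4² + 26.6²) = 28.6 regardless of where J sits on A1. So E lies on both circle(A, 39.68) and circle(Z, 28.6); the above-AG intersection is E = (-18.0, 35.4). J is the foot of the tangent from E: J = (-21.6, 9.00).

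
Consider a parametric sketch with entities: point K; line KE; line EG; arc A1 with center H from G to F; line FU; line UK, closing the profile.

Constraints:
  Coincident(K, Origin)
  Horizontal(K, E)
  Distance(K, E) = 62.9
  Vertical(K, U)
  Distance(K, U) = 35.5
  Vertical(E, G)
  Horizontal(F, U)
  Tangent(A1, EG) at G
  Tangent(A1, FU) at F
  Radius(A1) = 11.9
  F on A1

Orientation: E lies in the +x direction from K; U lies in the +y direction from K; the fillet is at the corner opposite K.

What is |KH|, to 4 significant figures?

56.20

K is at the origin; KE is horizontal with |KE| = 62.9 and E on the +x side, so E = (62.90, 0.000). K and U share the same x with |KU| = 35.5 and U on the +y side, so U = (0.000, 35.50). The virtual corner opposite K is at (62.90, 35.50). The tangent condition forces HG to be normal to EG and since A1 is tangent to FU there, HF ⟂ FU, with radius 11.9, so the center H sits 11.9 in from both sides at H = (51.00, 23.60). Then |KH| = |H − K| = 56.20.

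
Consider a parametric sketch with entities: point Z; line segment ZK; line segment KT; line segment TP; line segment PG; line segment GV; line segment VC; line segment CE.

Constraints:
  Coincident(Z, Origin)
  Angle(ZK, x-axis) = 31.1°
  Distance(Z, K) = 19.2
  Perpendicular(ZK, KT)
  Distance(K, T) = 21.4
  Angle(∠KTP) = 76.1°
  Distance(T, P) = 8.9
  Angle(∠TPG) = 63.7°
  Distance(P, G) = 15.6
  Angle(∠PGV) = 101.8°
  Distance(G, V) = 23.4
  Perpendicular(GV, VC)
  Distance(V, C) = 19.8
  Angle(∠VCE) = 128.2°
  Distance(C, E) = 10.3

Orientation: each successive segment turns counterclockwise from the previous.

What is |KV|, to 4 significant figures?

28.74

∠TPG = 63.7° gives PG at -18.70° from the x-axis; with |PG| = 15.6, G = (13.87, 16.95). ∠PGV = 101.8° gives GV at 59.50° from the x-axis; with |GV| = 23.4, V = (25.75, 37.11). Then |KV| = |V − K| = 28.74.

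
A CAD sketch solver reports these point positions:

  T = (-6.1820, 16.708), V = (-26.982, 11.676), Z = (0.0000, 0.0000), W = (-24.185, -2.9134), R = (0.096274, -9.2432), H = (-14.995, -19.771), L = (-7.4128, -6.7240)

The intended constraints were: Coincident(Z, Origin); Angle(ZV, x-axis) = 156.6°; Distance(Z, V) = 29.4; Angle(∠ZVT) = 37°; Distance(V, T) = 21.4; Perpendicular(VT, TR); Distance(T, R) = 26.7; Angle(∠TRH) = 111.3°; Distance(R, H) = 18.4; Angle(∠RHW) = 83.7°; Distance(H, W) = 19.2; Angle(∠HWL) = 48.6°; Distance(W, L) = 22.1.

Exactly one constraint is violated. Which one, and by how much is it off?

Distance(W, L) = 22.1 — off by 4.90.

Z = (0.00, 0.00) ✓; ZV at 156.6° ✓; |ZV| = 29.40 ✓; ∠ZVT = 37.00° ✓; |VT| = 21.40 ✓; ∠(VT, TR) = 90.00° ✓; |TR| = 26.70 ✓; ∠TRH = 111.3° ✓; |RH| = 18.40 ✓; ∠RHW = 83.70° ✓; |HW| = 19.20 ✓; ∠HWL = 48.60° ✓; |WL| = 17.20 ✗.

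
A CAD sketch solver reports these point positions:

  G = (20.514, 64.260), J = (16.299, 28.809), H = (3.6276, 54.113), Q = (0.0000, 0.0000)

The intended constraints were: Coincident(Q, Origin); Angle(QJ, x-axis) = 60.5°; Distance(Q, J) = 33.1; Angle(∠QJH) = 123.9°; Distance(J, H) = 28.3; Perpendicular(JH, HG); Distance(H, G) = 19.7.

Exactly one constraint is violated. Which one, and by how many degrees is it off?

Perpendicular(JH, HG) — off by 4.40°.

Q = (0.00, 0.00) ✓; QJ at 60.50° ✓; |QJ| = 33.10 ✓; ∠QJH = 123.9° ✓; |JH| = 28.30 ✓; ∠(JH, HG) = 85.60° ✗; |HG| = 19.70 ✓.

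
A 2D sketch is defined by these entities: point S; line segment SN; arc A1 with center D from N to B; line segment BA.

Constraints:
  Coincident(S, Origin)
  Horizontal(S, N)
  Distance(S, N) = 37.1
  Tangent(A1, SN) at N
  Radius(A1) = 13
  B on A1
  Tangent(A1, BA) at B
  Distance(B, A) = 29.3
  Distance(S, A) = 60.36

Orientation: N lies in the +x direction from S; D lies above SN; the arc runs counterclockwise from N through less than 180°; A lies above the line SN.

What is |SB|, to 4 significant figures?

52.31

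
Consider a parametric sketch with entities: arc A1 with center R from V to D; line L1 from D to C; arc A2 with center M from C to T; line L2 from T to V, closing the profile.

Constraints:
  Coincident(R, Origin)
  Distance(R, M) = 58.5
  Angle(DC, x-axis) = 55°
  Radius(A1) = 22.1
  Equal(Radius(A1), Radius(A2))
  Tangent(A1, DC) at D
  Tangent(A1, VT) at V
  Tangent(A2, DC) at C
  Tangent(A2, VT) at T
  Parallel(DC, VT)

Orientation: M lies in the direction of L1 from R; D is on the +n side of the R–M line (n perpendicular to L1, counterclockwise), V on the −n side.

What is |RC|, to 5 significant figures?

62.535

The slot axis is L1's direction at 55.0°, so u = (cos 55.0°, sin 55.0°) = (0.57358, 0.81915) and n = (−sin 55.0°, cos 55.0°) = (-0.81915, 0.57358). R is at the origin and M lies 58.5 along u from R, so M = 58.5·u = (33.554, 47.920). Tangency of A1 to both parallel lines with radius 22.1 puts D and V at R ± 22.1·n: D = (-18.103, 12.676), V = (18.103, -12.676). Equal radii place C and T the same way about M: C = M + 22.1·n = (15.451, 60.596), T = M − 22.1·n = (51.657, 35.244). Then |RC| = |C − R| = 62.535.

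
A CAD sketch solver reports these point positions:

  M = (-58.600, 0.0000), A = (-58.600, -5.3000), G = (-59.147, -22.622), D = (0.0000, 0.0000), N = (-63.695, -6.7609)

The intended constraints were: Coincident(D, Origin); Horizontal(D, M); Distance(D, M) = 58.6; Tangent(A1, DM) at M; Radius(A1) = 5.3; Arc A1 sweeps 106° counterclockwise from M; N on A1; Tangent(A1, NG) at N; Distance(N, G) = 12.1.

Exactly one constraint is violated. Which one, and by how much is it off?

Distance(N, G) = 12.1 — off by 4.40.

D = (0.00, 0.00) ✓; D.y = 0.00, M.y = 0.00 ✓; |DM| = 58.60 ✓; ∠(AM, MD) = 90.00° ✓; |AM| = 5.300 ✓; bearing(A→N) − bearing(A→M) = 106.0° ✓; |AN| = 5.300 ✓; ∠(AN, NG) = 90.00° ✓; |NG| = 16.50 ✗.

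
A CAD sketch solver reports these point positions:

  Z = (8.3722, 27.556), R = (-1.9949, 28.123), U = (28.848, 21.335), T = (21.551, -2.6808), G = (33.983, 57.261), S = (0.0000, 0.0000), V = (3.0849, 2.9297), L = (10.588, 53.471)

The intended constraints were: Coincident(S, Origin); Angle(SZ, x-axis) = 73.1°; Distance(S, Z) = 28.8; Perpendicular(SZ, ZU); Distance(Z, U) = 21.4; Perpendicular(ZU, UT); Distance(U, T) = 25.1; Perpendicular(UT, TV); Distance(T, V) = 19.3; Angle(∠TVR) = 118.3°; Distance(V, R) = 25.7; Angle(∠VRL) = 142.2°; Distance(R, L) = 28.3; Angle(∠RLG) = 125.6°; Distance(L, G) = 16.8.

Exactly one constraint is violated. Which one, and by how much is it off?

Distance(L, G) = 16.8 — off by 6.90.

S = (0.00, 0.00) ✓; SZ at 73.10° ✓; |SZ| = 28.80 ✓; ∠(SZ, ZU) = 90.00° ✓; |ZU| = 21.40 ✓; ∠(ZU, UT) = 90.00° ✓; |UT| = 25.10 ✓; ∠(UT, TV) = 90.00° ✓; |TV| = 19.30 ✓; ∠TVR = 118.3° ✓; |VR| = 25.70 ✓; ∠VRL = 142.2° ✓; |RL| = 28.30 ✓; ∠RLG = 125.6° ✓; |LG| = 23.70 ✗.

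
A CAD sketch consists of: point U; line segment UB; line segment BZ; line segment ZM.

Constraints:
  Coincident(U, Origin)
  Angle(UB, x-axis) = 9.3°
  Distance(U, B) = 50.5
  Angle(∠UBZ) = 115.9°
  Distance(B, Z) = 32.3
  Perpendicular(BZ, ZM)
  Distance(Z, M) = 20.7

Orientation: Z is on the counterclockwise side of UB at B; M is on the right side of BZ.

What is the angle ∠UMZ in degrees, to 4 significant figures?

39.42°

∠UBZ = 115.9°, so BZ runs at 9.3° + (180° − 115.9°) = 73.40° from the x-axis; with |BZ| = 32.3, Z = B + 32.3·(cos 73.40°, sin 73.40°) = (59.06, 39.11). The perpendicularity gives ZM at right angles to BZ; with |ZM| = 20.7 on the right of BZ, M = Z + 20.7·(0.9583, -0.2857) = (78.90, 33.20). Then cos ∠UMZ = MU·MZ / (|MU||MZ|), giving 39.42°.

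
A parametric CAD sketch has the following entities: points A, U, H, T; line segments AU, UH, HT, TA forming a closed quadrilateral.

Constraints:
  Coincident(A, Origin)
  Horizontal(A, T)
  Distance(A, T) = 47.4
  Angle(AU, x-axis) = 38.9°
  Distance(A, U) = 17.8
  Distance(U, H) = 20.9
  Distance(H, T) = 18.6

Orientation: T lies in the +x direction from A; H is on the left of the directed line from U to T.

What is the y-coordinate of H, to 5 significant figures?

13.516

Checks: A.y = 0.00, T.y = 0.00 ✓; |UH| = 20.90 ✓; |HT| = 18.60 ✓.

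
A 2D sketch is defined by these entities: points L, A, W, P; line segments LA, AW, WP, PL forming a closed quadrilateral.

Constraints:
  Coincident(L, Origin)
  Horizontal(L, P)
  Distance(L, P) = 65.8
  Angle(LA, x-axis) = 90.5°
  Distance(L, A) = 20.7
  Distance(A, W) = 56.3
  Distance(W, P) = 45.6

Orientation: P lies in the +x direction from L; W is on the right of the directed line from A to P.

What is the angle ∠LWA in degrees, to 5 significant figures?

15.469°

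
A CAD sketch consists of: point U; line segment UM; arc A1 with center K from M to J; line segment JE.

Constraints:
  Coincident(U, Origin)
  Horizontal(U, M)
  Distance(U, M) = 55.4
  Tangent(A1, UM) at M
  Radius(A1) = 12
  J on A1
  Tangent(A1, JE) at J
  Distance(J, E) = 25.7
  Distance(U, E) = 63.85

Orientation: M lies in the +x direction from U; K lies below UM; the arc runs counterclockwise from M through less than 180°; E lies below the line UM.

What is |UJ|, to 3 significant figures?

46.2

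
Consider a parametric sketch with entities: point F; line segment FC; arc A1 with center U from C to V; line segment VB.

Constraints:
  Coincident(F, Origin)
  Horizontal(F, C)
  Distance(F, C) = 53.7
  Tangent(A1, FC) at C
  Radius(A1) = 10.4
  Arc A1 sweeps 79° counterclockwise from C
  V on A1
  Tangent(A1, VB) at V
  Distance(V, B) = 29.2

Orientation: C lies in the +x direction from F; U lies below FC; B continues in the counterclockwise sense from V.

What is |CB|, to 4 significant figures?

40.30

F is at the origin; FC is horizontal with |FC| = 53.7 and C on the +x side, so C = (53.70, 0.000). The tangent condition forces UC to be normal to FC, so U = C + (0, -10.4) = (53.70, -10.40). On A1, C sits at bearing 90° from U; a 79° counterclockwise sweep puts V at bearing 169°, so V = U + 10.4·(cos 169°, sin 169°) = (43.49, -8.416). Since A1 is tangent to VB there, UV ⟂ VB, so VB runs along (−sin 169°, cos 169°); with |VB| = 29.2, B = (37.92, -37.08). Then |CB| = |B − C| = 40.30.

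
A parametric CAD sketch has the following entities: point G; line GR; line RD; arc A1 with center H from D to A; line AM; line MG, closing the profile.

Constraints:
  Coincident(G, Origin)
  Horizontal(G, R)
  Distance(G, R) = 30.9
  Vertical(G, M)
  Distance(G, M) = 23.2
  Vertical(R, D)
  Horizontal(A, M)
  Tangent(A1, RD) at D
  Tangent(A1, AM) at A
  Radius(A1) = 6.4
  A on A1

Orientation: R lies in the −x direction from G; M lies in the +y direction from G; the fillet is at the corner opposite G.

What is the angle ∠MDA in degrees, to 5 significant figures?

33.298°

G is at the origin; GR is horizontal with |GR| = 30.9 and R on the −x side, so R = (-30.900, 0.0000). G and M share the same x with |GM| = 23.2 and M on the +y side, so M = (0.0000, 23.200). The virtual corner opposite G is at (-30.900, 23.200). The tangent condition forces HD to be normal to RD and since A1 is tangent to AM there, HA ⟂ AM, with radius 6.4, so the center H sits 6.4 in from both sides at H = (-24.500, 16.800). That places the tangent points at D = (-30.900, 16.800) on RD and A = (-24.500, 23.200) on AM. Then cos ∠MDA = DM·DA / (|DM||DA|), giving 33.298°.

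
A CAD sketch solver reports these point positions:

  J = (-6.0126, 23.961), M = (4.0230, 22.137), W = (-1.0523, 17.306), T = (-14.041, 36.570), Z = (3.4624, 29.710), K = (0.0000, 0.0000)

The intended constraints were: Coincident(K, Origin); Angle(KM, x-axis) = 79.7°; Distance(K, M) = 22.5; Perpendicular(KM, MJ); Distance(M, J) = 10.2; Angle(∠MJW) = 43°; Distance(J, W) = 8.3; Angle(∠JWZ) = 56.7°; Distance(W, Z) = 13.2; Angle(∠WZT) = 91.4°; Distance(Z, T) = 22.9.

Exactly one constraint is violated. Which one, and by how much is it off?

Distance(Z, T) = 22.9 — off by 4.10.

K = (0.00, 0.00) ✓; KM at 79.70° ✓; |KM| = 22.50 ✓; ∠(KM, MJ) = 90.00° ✓; |MJ| = 10.20 ✓; ∠MJW = 43.00° ✓; |JW| = 8.300 ✓; ∠JWZ = 56.70° ✓; |WZ| = 13.20 ✓; ∠WZT = 91.40° ✓; |ZT| = 18.80 ✗.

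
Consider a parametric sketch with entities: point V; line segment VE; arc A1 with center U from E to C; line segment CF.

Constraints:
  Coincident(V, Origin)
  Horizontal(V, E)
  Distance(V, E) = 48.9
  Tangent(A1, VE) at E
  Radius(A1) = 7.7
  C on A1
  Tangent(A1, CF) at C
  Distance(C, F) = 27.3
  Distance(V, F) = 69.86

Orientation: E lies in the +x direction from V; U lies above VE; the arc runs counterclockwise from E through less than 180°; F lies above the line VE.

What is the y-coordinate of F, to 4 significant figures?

33.10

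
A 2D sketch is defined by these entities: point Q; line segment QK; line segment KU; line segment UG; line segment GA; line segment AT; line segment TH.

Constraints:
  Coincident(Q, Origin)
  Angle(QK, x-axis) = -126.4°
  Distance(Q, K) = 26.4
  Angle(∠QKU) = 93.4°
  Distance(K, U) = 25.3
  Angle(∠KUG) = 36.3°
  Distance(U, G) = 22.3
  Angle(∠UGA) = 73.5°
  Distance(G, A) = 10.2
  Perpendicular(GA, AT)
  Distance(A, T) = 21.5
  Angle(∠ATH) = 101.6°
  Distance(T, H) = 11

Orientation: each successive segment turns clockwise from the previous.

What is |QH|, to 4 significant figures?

37.58

Q is at the origin; QK runs at -126.4° with length 26.4, so K = (-15.67, -21.25). ∠QKU = 93.4° gives KU at 147.0° from the x-axis; with |KU| = 25.3, U = (-36.88, -7.470). ∠KUG = 36.3° gives UG at 3.300° from the x-axis; with |UG| = 22.3, G = (-14.62, -6.186). ∠UGA = 73.5° gives GA at -103.2° from the x-axis; with |GA| = 10.2, A = (-16.95, -16.12). The perpendicularity gives AT at right angles to GA, so AT runs at 166.8°; with |AT| = 21.5, T = (-37.88, -11.21). ∠ATH = 101.6° gives TH at 88.40° from the x-axis; with |TH| = 11.0, H = (-37.58, -0.2114). Then |QH| = |H − Q| = 37.58.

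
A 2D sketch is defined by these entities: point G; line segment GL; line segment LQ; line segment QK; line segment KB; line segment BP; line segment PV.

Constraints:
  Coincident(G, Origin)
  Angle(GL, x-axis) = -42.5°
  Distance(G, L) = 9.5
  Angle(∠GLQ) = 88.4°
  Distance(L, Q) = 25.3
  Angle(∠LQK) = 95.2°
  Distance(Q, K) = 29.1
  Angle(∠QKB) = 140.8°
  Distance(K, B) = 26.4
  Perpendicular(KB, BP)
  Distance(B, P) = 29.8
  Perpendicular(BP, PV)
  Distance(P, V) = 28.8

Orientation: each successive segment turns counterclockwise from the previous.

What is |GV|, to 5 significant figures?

4.3882

The perpendicularity gives BP at right angles to KB, so BP runs at -96.900°; with |BP| = 29.8, P = (-26.398, 7.2605). BP ⟂ PV, so PV runs at -6.9000°; with |PV| = 28.8, V = (2.1936, 3.8005). Then |GV| = |V − G| = 4.3882.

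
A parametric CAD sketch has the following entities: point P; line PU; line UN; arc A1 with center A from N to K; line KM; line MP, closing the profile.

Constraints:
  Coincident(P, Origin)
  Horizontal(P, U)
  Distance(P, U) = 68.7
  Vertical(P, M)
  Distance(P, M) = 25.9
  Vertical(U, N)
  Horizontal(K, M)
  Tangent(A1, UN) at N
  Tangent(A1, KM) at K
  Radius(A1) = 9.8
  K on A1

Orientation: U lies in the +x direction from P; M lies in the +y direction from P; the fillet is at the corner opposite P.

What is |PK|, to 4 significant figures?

64.34

P is at the origin; P and U share the same y with |PU| = 68.7 and U on the +x side, so U = (68.70, 0.000). PM is vertical with |PM| = 25.9 and M on the +y side, so M = (0.000, 25.90). The virtual corner opposite P is at (68.70, 25.90). A1 meets UN tangentially, so AN is at right angles to UN and the tangent condition forces AK to be normal to KM, with radius 9.8, so the center A sits 9.8 in from both sides at A = (58.90, 16.10). That places the tangent points at N = (68.70, 16.10) on UN and K = (58.90, 25.90) on KM. Then |PK| = |K − P| = 64.34.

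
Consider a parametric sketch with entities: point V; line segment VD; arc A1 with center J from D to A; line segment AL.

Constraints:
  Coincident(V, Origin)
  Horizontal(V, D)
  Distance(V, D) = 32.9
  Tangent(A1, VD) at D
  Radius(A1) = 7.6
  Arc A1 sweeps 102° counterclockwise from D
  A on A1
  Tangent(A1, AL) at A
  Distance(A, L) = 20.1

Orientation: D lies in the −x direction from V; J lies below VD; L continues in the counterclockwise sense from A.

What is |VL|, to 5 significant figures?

46.249

On A1, D sits at bearing 90° from J; a 102° counterclockwise sweep puts A at bearing 192°, so A = J + 7.6·(cos 192°, sin 192°) = (-40.334, -9.1801). The tangent condition forces JA to be normal to AL, so AL runs along (−sin 192°, cos 192°); with |AL| = 20.1, L = (-36.155, -28.841). Then |VL| = |L − V| = 46.249.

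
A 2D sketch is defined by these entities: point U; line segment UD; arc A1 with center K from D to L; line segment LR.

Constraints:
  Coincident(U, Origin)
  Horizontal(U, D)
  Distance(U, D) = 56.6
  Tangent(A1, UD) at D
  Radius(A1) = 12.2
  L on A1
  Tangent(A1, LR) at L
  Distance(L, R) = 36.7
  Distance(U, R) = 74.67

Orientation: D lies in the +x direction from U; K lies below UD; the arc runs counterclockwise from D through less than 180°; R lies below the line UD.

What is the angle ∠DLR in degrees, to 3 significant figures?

127°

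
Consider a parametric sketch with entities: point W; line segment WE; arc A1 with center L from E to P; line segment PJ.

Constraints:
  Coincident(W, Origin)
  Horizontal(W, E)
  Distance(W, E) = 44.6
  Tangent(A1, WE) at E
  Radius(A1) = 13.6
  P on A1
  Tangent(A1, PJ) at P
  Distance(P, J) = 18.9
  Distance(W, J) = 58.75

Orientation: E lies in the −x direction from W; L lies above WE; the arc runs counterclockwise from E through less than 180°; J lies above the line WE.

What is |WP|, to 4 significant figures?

40.51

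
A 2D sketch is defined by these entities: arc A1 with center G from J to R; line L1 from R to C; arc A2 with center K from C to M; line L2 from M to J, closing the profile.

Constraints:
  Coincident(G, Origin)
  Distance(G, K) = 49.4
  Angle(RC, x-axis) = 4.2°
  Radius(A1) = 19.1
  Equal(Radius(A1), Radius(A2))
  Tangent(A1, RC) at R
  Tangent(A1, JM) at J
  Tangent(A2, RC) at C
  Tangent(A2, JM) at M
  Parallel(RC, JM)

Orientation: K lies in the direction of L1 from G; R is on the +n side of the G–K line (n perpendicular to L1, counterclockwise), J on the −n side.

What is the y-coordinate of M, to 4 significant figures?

-15.43

Tangency of A1 to both parallel lines with radius 19.1 puts R and J at G ± 19.1·n: R = (-1.399, 19.05), J = (1.399, -19.05). Equal radii place C and M the same way about K: C = K + 19.1·n = (47.87, 22.67), M = K − 19.1·n = (50.67, -15.43). So M.y = -15.43.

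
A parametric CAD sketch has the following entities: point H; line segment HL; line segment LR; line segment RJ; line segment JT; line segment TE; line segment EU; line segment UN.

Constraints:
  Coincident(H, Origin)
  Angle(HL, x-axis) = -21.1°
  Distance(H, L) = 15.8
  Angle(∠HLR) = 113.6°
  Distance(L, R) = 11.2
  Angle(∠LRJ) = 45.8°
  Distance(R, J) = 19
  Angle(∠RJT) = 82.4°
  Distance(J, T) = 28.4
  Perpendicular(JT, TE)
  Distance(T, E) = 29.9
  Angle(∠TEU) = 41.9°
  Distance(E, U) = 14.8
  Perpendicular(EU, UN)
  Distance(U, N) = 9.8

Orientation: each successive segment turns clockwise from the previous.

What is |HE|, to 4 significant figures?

42.90

H is at the origin; HL runs at -21.1° with length 15.8, so L = (14.74, -5.688). ∠HLR = 113.6° gives LR at -87.50° from the x-axis; with |LR| = 11.2, R = (15.23, -16.88). ∠LRJ = 45.8° gives RJ at 138.3° from the x-axis; with |RJ| = 19.0, J = (1.043, -4.238). ∠RJT = 82.4° gives JT at 40.70° from the x-axis; with |JT| = 28.4, T = (22.57, 14.28). JT is perpendicular to TE, so TE runs at -49.30°; with |TE| = 29.9, E = (42.07, -8.387). Then |HE| = |E − H| = 42.90.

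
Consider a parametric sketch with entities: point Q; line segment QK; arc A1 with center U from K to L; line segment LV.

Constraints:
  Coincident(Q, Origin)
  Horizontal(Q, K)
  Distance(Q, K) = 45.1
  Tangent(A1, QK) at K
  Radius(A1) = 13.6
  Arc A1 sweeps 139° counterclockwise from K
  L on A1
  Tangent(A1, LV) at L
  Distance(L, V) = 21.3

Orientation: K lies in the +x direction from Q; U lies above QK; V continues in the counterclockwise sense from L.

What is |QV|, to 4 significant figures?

53.59

On A1, K sits at bearing -90° from U; a 139° counterclockwise sweep puts L at bearing 49°, so L = U + 13.6·(cos 49°, sin 49°) = (54.02, 23.86). The tangent condition forces UL to be normal to LV, so LV runs along (−sin 49°, cos 49°); with |LV| = 21.3, V = (37.95, 37.84). Then |QV| = |V − Q| = 53.59.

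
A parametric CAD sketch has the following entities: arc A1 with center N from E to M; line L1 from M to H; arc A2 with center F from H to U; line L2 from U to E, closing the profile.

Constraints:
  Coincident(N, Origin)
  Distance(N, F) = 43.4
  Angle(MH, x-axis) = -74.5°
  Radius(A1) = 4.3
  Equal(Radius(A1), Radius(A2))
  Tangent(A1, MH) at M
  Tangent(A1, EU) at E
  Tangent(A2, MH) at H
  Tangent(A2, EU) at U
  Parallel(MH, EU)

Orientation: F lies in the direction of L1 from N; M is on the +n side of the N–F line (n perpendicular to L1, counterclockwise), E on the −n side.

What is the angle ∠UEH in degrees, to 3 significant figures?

11.2°

Tangency of A1 to both parallel lines with radius 4.3 puts M and E at N ± 4.3·n: M = (4.14, 1.15), E = (-4.14, -1.15). Equal radii place H and U the same way about F: H = F + 4.3·n = (15.7, -40.7), U = F − 4.3·n = (7.45, -43.0). Then cos ∠UEH = EU·EH / (|EU||EH|), giving 11.2°.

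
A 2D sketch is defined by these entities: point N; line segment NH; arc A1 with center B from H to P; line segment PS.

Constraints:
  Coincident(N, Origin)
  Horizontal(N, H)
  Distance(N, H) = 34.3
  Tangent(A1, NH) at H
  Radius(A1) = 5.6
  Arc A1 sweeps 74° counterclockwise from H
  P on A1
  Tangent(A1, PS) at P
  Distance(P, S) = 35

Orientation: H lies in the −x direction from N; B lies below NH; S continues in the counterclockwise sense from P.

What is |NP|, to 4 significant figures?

39.89

N is at the origin; NH is horizontal with |NH| = 34.3 and H on the −x side, so H = (-34.30, 0.000). Since A1 is tangent to NH there, BH ⟂ NH, so B = H + (0, -5.6) = (-34.30, -5.600). On A1, H sits at bearing 90° from B; a 74° counterclockwise sweep puts P at bearing 164°, so P = B + 5.6·(cos 164°, sin 164°) = (-39.68, -4.056). Then |NP| = |P − N| = 39.89.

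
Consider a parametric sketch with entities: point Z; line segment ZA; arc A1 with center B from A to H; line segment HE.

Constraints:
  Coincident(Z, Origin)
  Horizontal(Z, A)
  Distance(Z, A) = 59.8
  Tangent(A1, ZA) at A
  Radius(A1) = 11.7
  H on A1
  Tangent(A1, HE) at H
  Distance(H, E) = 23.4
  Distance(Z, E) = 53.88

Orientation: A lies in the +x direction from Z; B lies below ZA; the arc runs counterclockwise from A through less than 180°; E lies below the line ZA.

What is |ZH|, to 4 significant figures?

49.24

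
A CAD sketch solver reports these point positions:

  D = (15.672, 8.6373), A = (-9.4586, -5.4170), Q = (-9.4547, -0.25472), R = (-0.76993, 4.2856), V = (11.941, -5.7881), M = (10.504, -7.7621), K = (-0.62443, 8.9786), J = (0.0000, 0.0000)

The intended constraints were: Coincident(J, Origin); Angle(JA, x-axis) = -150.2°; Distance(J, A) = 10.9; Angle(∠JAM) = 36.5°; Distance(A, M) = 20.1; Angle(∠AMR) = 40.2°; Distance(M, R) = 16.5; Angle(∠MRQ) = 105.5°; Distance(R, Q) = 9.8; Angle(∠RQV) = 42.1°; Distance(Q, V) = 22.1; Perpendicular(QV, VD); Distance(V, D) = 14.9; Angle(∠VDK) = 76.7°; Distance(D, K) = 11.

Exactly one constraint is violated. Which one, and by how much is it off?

Distance(D, K) = 11 — off by 5.30.

J = (0.00, 0.00) ✓; JA at -150.2° ✓; |JA| = 10.90 ✓; ∠JAM = 36.50° ✓; |AM| = 20.10 ✓; ∠AMR = 40.20° ✓; |MR| = 16.50 ✓; ∠MRQ = 105.5° ✓; |RQ| = 9.800 ✓; ∠RQV = 42.10° ✓; |QV| = 22.10 ✓; ∠(QV, VD) = 90.00° ✓; |VD| = 14.90 ✓; ∠VDK = 76.70° ✓; |DK| = 16.30 ✗.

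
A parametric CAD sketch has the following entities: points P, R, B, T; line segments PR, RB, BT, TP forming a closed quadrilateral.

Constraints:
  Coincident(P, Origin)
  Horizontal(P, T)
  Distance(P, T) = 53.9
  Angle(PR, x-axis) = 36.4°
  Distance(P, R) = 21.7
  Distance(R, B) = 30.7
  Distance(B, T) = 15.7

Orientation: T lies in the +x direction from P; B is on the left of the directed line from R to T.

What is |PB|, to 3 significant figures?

50.3

P is at the origin; P and T share the same y with |PT| = 53.9 and T in +x, so T = (53.9, 0). PR runs at 36.4° with |PR| = 21.7, so R = (17.5, 12.9). B is determined by |RB| = 30.7 and |BT| = 15.7 together: it lies at the intersection of circle(R, 30.7) and circle(T, 15.7). With |RT| = 38.6, the foot of the radical line on RT is 28.3 from R and the perpendicular offset is √(30.7² − 28.3²) = 11.8. Taking the left-of-RT solution: B = (48.1, 14.6).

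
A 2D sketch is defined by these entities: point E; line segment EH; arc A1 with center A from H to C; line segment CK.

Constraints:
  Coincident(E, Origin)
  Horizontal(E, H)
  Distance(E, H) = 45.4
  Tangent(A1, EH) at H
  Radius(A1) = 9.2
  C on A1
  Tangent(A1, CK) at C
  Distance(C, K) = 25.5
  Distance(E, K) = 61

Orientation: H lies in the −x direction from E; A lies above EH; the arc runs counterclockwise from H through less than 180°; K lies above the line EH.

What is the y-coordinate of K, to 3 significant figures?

36.0

E is at the origin; EH is horizontal with |EH| = 45.4 and H on the −x side, so H = (-45.4, 0.00). Tangency of A1 to EH means the radius AH is perpendicular to EH, so A = H + (0, 9.2) = (-45.4, 9.20). Since AC ⟂ CK (tangency), |AK| = √(9.2² + 25.5²) = 27.1 regardless of where C sits on A1. So K lies on both circle(E, 61.0) and circle(A, 27.1); the above-EH intersection is K = (-49.2, 36.0). C is the foot of the tangent from K: C = (-37.3, 13.5).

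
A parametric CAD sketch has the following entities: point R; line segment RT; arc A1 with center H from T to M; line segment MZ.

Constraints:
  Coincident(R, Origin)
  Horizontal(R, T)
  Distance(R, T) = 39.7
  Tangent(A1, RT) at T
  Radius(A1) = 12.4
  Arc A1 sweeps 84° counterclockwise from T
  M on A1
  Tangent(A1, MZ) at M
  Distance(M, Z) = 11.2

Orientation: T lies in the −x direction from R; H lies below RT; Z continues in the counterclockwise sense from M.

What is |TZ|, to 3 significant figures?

26.0

On A1, T sits at bearing 90° from H; an 84° counterclockwise sweep puts M at bearing 174°, so M = H + 12.4·(cos 174°, sin 174°) = (-52.0, -11.1). The tangent condition forces HM to be normal to MZ, so MZ runs along (−sin 174°, cos 174°); with |MZ| = 11.2, Z = (-53.2, -22.2). Then |TZ| = |Z − T| = 26.0.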